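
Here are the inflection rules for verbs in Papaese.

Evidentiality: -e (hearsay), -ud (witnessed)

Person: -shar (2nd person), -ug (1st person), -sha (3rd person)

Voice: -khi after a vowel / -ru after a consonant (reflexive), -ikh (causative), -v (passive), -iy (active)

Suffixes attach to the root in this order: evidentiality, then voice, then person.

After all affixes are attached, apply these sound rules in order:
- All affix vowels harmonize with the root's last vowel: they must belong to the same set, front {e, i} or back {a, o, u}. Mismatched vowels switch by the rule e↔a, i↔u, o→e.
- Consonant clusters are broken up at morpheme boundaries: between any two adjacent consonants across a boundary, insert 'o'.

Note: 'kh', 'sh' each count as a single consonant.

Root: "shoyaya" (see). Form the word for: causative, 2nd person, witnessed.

shoyayaudukhoshar

Attach evidentiality witnessed -ud → shoyayaud.
Attach voice causative -ikh → shoyayaudikh.
Attach person 2nd person -shar → shoyayaudikhshar.
Apply vowel harmony: shoyayaudikhshar → shoyayaudukhshar.
Apply epenthesis: shoyayaudukhshar → shoyayaudukhoshar.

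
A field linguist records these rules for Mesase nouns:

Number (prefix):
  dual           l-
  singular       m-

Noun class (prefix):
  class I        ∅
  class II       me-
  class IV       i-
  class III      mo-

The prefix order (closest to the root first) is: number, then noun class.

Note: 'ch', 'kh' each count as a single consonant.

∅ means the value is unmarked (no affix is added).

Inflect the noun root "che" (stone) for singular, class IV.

imche

Attach number singular m- → mche.
Attach noun class class IV i- → imche.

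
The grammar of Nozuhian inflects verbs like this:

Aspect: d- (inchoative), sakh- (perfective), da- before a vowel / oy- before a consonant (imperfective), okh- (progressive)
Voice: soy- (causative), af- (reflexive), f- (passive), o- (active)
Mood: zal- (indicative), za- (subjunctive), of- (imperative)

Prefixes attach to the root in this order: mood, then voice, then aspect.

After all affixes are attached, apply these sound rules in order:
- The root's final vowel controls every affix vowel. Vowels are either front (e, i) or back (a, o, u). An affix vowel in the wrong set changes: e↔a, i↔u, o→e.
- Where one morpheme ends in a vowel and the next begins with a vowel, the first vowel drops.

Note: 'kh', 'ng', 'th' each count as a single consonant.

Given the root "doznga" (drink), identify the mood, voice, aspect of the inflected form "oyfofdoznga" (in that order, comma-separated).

imperative, passive, imperfective

Segment: oy-f-of-doznga.
mood: of- → imperative.
voice: f- → passive.
aspect: da/oy- → imperfective.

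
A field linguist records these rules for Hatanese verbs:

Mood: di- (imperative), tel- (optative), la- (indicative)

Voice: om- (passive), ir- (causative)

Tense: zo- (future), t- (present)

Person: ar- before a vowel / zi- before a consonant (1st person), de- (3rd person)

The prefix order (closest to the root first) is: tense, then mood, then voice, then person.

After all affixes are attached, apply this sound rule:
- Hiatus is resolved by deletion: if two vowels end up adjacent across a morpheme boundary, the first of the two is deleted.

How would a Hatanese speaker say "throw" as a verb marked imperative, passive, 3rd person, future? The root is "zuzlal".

Attach tense future zo- → zozuzlal.
Attach mood imperative di- → dizozuzlal.
Attach voice passive om- → omdizozuzlal.
Attach person 3rd person de- → deomdizozuzlal.
Apply vowel deletion: deomdizozuzlal → domdizozuzlal.

domdizozuzlal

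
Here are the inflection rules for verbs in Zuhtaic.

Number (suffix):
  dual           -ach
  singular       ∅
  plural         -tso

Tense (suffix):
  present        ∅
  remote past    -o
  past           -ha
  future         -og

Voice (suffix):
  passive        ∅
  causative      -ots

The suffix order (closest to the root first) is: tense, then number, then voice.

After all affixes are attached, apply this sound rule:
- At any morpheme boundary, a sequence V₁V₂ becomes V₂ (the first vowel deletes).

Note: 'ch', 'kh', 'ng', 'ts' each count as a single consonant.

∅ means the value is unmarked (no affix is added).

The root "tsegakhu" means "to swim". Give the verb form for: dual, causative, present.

tense = present: zero marking, form stays tsegakhu.
Attach number dual -ach → tsegakhuach.
Attach voice causative -ots → tsegakhuachots.
Apply vowel deletion: tsegakhuachots → tsegakhachots.

tsegakhachots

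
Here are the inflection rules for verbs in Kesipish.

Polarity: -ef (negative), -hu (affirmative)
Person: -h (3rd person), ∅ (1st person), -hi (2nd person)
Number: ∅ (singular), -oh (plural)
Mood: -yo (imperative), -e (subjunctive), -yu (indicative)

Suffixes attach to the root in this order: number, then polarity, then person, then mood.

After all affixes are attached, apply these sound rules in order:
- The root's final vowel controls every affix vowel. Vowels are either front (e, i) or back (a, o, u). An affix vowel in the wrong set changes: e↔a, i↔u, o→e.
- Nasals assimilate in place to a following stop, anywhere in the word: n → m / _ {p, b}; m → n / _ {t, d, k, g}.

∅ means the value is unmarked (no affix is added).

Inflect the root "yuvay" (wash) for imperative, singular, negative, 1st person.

number = singular: zero marking, form stays yuvay.
Attach polarity negative -ef → yuvayef.
person = 1st person: zero marking, form stays yuvayef.
Attach mood imperative -yo → yuvayefyo.
Apply vowel harmony: yuvayefyo → yuvayafyo.
Nasal assimilation: no change.

yuvayafyo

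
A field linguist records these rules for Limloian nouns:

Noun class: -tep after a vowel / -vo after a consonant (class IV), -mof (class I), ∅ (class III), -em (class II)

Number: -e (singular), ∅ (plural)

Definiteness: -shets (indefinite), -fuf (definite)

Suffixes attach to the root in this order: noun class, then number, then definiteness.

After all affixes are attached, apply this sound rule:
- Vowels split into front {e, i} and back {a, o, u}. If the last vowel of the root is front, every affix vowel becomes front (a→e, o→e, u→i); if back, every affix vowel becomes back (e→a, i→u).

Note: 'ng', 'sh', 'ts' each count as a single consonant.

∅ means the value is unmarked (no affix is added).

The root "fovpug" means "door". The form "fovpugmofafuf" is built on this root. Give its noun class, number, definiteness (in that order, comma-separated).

class I, singular, definite

Segment: fovpug-mof-e-fuf.
noun class: -mof → class I.
number: -e → singular.
definiteness: -fuf → definite.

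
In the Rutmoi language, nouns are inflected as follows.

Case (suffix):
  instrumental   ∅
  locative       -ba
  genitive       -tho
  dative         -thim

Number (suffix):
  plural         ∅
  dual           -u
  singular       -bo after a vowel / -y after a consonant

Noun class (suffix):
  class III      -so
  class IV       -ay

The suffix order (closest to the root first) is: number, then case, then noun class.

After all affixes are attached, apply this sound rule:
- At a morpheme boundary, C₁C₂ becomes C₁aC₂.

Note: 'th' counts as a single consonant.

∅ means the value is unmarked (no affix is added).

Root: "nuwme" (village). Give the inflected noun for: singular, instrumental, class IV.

Attach number singular -bo (after vowel 'e') → nuwmebo.
case = instrumental: zero marking, form stays nuwmebo.
Attach noun class class IV -ay → nuwmeboay.
Epenthesis: no change.

nuwmeboay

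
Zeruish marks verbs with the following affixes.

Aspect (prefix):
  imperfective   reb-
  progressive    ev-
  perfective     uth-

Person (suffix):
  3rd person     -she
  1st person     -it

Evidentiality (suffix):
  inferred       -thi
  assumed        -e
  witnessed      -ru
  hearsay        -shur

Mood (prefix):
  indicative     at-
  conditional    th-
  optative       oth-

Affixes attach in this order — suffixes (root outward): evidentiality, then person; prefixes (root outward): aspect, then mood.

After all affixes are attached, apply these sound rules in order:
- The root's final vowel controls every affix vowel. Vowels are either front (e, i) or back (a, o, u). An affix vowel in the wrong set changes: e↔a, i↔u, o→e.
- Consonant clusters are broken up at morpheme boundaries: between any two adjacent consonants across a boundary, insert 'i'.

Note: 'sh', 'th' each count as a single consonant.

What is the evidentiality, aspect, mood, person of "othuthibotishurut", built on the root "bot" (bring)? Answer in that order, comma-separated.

Segment: oth-uth-bot-shur-it.
evidentiality: -shur → hearsay.
aspect: uth- → perfective.
mood: oth- → optative.
person: -it → 1st person.

hearsay, perfective, optative, 1st person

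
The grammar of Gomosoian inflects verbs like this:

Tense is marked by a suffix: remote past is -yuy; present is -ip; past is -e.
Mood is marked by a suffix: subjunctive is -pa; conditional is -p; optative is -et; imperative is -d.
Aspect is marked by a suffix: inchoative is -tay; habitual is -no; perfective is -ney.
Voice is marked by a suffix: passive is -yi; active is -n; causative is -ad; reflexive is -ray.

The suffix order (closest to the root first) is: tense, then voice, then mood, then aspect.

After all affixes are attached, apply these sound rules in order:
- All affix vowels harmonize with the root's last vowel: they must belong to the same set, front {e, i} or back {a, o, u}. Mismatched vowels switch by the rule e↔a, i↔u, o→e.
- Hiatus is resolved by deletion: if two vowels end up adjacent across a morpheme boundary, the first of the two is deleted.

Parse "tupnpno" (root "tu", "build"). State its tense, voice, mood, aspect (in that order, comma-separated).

Segment: tu-ip-n-p-no.
tense: -ip → present.
voice: -n → active.
mood: -p → conditional.
aspect: -no → habitual.

present, active, conditional, habitual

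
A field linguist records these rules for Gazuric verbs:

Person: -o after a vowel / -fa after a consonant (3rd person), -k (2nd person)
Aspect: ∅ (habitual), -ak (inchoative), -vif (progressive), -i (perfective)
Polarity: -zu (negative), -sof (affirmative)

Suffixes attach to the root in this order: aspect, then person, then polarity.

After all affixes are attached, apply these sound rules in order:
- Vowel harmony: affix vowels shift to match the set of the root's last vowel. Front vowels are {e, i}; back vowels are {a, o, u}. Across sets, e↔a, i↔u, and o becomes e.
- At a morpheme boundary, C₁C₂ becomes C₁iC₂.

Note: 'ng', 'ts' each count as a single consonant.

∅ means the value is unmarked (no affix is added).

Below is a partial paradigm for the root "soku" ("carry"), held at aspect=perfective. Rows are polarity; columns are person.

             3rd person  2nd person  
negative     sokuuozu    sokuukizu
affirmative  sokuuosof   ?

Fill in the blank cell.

sokuukisof

Attach aspect perfective -i → sokui.
Attach person 2nd person -k → sokuik.
Attach polarity affirmative -sof → sokuiksof.
Apply vowel harmony: sokuiksof → sokuuksof.
Apply epenthesis: sokuuksof → sokuukisof.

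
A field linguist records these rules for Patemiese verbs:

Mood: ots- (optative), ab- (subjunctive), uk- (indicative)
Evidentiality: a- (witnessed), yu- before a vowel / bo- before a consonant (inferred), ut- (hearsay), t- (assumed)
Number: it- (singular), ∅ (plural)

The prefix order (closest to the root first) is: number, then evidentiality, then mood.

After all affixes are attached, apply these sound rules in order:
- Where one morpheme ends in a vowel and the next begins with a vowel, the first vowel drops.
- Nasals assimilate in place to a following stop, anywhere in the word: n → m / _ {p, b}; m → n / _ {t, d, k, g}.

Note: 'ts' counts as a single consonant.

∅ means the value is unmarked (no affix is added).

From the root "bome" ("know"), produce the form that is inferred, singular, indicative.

ukyitbome

Attach number singular it- → itbome.
Attach evidentiality inferred yu- (before vowel 'i') → yuitbome.
Attach mood indicative uk- → ukyuitbome.
Apply vowel deletion: ukyuitbome → ukyitbome.
Nasal assimilation: no change.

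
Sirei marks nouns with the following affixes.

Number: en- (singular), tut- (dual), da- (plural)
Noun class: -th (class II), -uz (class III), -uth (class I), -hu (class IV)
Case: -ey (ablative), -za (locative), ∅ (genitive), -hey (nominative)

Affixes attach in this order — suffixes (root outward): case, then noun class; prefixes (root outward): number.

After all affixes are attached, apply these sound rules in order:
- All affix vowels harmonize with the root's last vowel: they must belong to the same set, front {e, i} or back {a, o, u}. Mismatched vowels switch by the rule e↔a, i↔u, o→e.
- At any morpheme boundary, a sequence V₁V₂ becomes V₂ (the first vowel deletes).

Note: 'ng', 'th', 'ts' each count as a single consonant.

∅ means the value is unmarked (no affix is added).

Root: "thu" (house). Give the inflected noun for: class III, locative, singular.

anthuzuz

Attach number singular en- → enthu.
Attach case locative -za → enthuza.
Attach noun class class III -uz → enthuzauz.
Apply vowel harmony: enthuzauz → anthuzauz.
Apply vowel deletion: anthuzauz → anthuzuz.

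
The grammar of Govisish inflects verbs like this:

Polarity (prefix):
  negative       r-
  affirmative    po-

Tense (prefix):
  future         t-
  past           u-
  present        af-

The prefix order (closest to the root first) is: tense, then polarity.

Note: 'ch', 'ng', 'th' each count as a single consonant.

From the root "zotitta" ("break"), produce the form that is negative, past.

Attach tense past u- → uzotitta.
Attach polarity negative r- → ruzotitta.

ruzotitta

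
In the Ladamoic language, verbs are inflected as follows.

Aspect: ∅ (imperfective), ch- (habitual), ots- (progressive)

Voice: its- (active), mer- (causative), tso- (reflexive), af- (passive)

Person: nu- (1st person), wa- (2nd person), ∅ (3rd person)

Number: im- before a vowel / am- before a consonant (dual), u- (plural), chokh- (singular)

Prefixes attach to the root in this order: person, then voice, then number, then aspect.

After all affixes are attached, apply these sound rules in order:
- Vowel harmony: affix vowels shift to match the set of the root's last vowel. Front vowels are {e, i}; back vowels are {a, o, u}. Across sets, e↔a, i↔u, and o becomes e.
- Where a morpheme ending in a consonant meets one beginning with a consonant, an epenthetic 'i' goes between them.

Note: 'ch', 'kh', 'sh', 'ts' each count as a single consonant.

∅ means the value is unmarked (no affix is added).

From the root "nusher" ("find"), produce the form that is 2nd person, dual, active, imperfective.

Attach person 2nd person wa- → wanusher.
Attach voice active its- → itswanusher.
Attach number dual im- (before vowel 'i') → imitswanusher.
aspect = imperfective: zero marking, form stays imitswanusher.
Apply vowel harmony: imitswanusher → imitswenusher.
Apply epenthesis: imitswenusher → imitsiwenusher.

imitsiwenusher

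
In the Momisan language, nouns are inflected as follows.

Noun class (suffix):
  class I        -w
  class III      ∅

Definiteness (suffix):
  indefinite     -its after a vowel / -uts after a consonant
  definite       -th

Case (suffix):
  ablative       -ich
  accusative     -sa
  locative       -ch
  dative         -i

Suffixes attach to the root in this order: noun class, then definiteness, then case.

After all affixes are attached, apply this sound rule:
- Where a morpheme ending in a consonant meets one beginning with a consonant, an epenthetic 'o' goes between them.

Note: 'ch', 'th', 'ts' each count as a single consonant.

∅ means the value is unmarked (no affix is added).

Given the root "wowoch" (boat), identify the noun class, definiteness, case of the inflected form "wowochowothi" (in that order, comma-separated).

class I, definite, dative

Segment: wowoch-w-th-i.
noun class: -w → class I.
definiteness: -th → definite.
case: -i → dative.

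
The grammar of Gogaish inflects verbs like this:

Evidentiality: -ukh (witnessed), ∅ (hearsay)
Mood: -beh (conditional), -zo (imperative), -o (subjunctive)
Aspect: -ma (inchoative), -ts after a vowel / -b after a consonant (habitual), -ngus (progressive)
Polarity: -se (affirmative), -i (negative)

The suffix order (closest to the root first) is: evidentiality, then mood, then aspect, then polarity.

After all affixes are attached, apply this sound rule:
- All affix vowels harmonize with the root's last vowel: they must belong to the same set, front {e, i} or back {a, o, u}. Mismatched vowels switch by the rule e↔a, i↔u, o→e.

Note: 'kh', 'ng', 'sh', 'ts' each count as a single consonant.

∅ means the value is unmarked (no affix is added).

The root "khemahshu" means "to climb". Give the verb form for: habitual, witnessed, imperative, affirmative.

khemahshuukhzotssa

Attach evidentiality witnessed -ukh → khemahshuukh.
Attach mood imperative -zo → khemahshuukhzo.
Attach aspect habitual -ts (after vowel 'o') → khemahshuukhzots.
Attach polarity affirmative -se → khemahshuukhzotsse.
Apply vowel harmony: khemahshuukhzotsse → khemahshuukhzotssa.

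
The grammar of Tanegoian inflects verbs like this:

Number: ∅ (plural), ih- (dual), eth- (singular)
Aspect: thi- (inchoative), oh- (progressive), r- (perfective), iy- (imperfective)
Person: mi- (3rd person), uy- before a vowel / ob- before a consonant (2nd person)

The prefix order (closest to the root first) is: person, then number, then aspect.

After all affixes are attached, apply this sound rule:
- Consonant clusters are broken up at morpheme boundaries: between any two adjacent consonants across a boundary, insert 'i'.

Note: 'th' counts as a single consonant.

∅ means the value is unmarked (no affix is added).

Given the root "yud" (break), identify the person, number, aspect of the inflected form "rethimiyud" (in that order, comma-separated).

Segment: r-eth-mi-yud.
person: mi- → 3rd person.
number: eth- → singular.
aspect: r- → perfective.

3rd person, singular, perfective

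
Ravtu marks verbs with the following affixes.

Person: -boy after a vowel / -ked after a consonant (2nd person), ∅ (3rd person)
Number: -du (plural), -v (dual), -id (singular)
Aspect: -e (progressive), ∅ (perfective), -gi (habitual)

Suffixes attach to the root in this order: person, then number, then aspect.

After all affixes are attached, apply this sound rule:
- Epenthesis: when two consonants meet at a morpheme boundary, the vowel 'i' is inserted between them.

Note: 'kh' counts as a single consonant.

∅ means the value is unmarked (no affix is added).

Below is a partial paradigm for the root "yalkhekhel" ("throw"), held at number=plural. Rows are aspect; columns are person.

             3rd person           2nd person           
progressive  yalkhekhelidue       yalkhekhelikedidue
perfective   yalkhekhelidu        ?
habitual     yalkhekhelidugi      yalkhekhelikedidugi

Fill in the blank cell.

yalkhekhelikedidu

Attach person 2nd person -ked (after consonant 'l') → yalkhekhelked.
Attach number plural -du → yalkhekhelkeddu.
aspect = perfective: zero marking, form stays yalkhekhelkeddu.
Apply epenthesis: yalkhekhelkeddu → yalkhekhelikedidu.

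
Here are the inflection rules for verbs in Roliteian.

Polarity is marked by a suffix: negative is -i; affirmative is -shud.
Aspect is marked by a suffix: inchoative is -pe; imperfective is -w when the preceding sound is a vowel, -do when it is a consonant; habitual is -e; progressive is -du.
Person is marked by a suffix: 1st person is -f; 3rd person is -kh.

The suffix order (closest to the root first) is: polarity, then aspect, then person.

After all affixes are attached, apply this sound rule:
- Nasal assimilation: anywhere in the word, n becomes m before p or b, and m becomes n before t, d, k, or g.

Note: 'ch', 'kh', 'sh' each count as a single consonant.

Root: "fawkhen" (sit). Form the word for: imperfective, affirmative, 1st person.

fawkhenshuddof

Attach polarity affirmative -shud → fawkhenshud.
Attach aspect imperfective -do (after consonant 'd') → fawkhenshuddo.
Attach person 1st person -f → fawkhenshuddof.
Nasal assimilation: no change.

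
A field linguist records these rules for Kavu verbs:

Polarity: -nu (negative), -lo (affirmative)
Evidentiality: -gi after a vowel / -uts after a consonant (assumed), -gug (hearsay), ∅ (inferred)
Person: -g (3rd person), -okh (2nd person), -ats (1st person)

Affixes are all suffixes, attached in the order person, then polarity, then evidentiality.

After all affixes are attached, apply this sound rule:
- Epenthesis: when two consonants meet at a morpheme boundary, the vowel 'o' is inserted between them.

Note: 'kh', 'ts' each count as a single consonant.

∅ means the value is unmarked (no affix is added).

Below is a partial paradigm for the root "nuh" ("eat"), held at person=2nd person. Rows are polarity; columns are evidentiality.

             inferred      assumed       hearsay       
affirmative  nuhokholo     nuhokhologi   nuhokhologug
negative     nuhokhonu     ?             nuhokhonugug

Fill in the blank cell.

Attach person 2nd person -okh → nuhokh.
Attach polarity negative -nu → nuhokhnu.
Attach evidentiality assumed -gi (after vowel 'u') → nuhokhnugi.
Apply epenthesis: nuhokhnugi → nuhokhonugi.

nuhokhonugi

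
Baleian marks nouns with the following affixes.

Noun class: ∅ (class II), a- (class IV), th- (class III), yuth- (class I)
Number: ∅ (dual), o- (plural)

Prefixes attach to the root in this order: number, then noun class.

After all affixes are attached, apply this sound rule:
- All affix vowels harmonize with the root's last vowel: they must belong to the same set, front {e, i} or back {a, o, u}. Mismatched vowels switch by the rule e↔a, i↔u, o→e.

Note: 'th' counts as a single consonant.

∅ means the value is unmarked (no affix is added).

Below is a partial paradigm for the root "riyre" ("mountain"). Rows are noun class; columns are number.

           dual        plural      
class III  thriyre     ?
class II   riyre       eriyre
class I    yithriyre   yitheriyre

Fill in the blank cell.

theriyre

Attach number plural o- → oriyre.
Attach noun class class III th- → thoriyre.
Apply vowel harmony: thoriyre → theriyre.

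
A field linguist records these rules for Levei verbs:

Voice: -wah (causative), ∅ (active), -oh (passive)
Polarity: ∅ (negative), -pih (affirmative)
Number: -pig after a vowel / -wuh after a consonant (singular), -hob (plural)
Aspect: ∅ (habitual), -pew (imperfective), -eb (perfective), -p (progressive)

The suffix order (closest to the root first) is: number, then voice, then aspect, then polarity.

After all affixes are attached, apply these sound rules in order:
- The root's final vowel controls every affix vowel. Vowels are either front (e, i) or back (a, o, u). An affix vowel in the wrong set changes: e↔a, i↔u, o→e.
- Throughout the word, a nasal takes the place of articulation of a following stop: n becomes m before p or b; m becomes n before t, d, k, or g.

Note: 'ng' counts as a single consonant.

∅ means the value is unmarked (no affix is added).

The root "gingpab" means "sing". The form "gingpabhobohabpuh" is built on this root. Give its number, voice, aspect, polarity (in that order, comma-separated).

Segment: gingpab-hob-oh-eb-pih.
number: -hob → plural.
voice: -oh → passive.
aspect: -eb → perfective.
polarity: -pih → affirmative.

plural, passive, perfective, affirmative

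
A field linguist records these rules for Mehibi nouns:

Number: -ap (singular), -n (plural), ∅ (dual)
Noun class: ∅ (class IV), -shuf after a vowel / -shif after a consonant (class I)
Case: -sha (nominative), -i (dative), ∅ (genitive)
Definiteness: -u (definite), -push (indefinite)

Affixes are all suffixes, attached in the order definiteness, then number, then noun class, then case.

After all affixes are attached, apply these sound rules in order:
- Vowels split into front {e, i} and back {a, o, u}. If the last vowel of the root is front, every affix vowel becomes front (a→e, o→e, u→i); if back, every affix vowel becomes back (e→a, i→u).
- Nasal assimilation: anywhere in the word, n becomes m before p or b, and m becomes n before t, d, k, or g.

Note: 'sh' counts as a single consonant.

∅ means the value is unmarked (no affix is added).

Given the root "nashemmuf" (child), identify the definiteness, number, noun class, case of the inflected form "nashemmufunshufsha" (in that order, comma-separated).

definite, plural, class I, nominative

Segment: nashemmuf-u-n-shif-sha.
definiteness: -u → definite.
number: -n → plural.
noun class: -shuf/shif → class I.
case: -sha → nominative.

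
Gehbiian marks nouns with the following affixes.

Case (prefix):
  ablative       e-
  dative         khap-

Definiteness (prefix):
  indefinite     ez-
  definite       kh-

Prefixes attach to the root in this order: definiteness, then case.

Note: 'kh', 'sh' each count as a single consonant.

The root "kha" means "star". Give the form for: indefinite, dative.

Attach definiteness indefinite ez- → ezkha.
Attach case dative khap- → khapezkha.

khapezkha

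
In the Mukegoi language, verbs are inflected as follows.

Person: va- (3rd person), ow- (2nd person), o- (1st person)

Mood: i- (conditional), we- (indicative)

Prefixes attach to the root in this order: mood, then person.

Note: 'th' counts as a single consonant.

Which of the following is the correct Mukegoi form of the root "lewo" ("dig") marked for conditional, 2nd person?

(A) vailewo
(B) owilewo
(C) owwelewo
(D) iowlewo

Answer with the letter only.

Attach mood conditional i- → ilewo.
Attach person 2nd person ow- → owilewo.
So the correct form is owilewo, option (B).
(C) owwelewo is wrong: it uses indicative instead of conditional for mood.
(A) vailewo is wrong: it uses 3rd person instead of 2nd person for person.
(D) iowlewo is wrong: it has the affixes in the wrong order.

B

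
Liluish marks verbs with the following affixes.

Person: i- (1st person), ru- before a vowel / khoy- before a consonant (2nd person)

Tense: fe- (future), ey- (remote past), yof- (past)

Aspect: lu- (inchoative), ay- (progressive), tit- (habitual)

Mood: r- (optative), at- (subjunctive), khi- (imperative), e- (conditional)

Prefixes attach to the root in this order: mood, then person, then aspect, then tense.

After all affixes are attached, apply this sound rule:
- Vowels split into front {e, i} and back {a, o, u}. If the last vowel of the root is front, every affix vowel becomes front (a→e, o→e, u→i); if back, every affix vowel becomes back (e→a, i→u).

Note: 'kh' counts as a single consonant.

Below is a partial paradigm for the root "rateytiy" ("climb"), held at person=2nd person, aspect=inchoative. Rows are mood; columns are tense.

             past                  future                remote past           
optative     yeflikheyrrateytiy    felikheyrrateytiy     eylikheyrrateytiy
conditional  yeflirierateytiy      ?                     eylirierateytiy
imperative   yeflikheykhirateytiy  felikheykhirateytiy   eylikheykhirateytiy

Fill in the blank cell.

felirierateytiy

Attach mood conditional e- → erateytiy.
Attach person 2nd person ru- (before vowel 'e') → ruerateytiy.
Attach aspect inchoative lu- → luruerateytiy.
Attach tense future fe- → feluruerateytiy.
Apply vowel harmony: feluruerateytiy → felirierateytiy.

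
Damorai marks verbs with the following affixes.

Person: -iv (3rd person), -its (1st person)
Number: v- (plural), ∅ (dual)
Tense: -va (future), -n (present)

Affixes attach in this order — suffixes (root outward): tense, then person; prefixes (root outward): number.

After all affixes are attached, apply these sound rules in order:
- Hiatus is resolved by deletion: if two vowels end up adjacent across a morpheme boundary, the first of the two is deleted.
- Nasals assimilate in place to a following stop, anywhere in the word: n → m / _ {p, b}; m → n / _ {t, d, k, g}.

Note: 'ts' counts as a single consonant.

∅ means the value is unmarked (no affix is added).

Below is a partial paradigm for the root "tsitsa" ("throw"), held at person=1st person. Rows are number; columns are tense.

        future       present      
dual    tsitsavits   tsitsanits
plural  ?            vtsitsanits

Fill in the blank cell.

Attach tense future -va → tsitsava.
Attach person 1st person -its → tsitsavaits.
Attach number plural v- → vtsitsavaits.
Apply vowel deletion: vtsitsavaits → vtsitsavits.
Nasal assimilation: no change.

vtsitsavits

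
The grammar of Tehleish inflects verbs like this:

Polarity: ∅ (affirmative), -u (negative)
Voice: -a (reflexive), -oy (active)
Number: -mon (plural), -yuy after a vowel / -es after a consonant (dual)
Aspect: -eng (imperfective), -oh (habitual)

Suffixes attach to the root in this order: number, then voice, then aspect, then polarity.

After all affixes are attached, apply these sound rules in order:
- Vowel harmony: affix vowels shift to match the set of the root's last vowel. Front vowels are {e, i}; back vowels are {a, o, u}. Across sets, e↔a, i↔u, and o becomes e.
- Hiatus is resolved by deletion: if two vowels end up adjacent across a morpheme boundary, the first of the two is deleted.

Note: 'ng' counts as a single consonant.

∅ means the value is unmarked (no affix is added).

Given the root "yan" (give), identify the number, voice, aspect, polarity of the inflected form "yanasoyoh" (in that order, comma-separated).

dual, active, habitual, affirmative

Segment: yan-es-oy-oh.
number: -yuy/es → dual.
voice: -oy → active.
aspect: -oh → habitual.
polarity: ∅ → affirmative.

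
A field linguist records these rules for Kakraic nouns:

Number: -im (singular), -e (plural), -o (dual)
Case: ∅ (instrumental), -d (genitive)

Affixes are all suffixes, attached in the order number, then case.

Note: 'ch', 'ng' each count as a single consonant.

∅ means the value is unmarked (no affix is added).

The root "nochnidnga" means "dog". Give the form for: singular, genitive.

nochnidngaimd

Attach number singular -im → nochnidngaim.
Attach case genitive -d → nochnidngaimd.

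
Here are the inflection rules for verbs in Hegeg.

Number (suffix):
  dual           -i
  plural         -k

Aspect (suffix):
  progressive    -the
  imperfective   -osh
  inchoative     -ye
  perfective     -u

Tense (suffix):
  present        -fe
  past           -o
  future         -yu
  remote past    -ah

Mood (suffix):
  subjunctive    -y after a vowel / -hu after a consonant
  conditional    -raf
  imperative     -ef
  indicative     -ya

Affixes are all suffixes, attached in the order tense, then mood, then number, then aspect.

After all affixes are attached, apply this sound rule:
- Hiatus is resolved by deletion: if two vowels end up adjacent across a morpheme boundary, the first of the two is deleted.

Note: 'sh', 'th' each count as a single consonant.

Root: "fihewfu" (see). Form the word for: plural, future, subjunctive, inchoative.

Attach tense future -yu → fihewfuyu.
Attach mood subjunctive -y (after vowel 'u') → fihewfuyuy.
Attach number plural -k → fihewfuyuyk.
Attach aspect inchoative -ye → fihewfuyuykye.
Vowel deletion: no change.

fihewfuyuykye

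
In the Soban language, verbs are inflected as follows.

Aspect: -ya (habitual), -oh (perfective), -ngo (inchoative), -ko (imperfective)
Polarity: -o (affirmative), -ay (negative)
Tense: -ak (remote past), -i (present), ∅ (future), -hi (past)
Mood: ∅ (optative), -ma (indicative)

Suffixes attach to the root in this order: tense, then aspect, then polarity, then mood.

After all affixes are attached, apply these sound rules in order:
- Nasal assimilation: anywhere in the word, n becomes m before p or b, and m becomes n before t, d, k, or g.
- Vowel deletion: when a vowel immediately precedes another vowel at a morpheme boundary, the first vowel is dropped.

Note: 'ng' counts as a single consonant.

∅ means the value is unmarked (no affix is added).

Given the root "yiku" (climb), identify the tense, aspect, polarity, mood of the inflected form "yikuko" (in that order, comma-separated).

Segment: yiku-ko-o.
tense: ∅ → future.
aspect: -ko → imperfective.
polarity: -o → affirmative.
mood: ∅ → optative.

future, imperfective, affirmative, optative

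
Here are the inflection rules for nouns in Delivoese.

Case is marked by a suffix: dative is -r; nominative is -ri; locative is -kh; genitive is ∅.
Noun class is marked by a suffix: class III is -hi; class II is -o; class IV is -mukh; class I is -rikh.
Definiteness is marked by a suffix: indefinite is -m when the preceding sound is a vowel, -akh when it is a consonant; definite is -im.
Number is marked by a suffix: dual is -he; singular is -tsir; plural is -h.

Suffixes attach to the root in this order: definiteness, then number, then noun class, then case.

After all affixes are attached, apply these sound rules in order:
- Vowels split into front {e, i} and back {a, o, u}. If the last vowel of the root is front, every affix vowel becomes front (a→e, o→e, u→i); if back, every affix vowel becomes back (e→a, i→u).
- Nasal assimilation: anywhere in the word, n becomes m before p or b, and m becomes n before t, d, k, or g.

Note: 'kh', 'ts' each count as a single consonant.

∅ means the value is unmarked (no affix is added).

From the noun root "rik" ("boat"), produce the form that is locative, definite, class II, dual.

Attach definiteness definite -im → rikim.
Attach number dual -he → rikimhe.
Attach noun class class II -o → rikimheo.
Attach case locative -kh → rikimheokh.
Apply vowel harmony: rikimheokh → rikimheekh.
Nasal assimilation: no change.

rikimheekh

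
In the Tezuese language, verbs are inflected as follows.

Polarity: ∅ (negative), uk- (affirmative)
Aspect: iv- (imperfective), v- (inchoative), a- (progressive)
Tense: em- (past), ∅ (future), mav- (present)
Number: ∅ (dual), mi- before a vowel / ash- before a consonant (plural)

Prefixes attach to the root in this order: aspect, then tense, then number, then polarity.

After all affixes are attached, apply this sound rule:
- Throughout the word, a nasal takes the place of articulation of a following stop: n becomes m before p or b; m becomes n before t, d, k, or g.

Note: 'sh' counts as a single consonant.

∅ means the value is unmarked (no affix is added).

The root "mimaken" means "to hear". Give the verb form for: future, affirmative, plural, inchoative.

Attach aspect inchoative v- → vmimaken.
tense = future: zero marking, form stays vmimaken.
Attach number plural ash- (before consonant 'v') → ashvmimaken.
Attach polarity affirmative uk- → ukashvmimaken.
Nasal assimilation: no change.

ukashvmimaken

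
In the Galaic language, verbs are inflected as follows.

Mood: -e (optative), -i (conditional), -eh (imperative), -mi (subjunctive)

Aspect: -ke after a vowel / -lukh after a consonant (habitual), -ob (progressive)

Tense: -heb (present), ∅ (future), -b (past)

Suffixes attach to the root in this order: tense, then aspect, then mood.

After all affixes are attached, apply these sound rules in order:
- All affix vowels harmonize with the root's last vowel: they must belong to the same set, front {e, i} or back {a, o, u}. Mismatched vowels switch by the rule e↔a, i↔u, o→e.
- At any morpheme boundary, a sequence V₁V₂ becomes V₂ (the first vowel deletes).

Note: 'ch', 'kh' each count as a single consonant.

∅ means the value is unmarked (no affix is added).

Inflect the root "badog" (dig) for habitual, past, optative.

Attach tense past -b → badogb.
Attach aspect habitual -lukh (after consonant 'b') → badogblukh.
Attach mood optative -e → badogblukhe.
Apply vowel harmony: badogblukhe → badogblukha.
Vowel deletion: no change.

badogblukha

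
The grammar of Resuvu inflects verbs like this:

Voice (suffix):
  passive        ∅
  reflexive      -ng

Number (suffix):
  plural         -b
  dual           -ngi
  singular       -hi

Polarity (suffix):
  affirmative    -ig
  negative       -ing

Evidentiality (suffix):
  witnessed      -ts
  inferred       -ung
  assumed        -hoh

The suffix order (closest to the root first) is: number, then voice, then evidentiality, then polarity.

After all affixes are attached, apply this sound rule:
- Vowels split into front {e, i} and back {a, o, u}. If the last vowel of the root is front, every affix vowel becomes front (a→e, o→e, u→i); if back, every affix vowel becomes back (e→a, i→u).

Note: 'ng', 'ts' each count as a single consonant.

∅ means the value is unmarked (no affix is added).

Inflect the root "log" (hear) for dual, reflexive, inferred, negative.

Attach number dual -ngi → logngi.
Attach voice reflexive -ng → lognging.
Attach evidentiality inferred -ung → logngingung.
Attach polarity negative -ing → logngingunging.
Apply vowel harmony: logngingunging → logngungungung.

logngungungung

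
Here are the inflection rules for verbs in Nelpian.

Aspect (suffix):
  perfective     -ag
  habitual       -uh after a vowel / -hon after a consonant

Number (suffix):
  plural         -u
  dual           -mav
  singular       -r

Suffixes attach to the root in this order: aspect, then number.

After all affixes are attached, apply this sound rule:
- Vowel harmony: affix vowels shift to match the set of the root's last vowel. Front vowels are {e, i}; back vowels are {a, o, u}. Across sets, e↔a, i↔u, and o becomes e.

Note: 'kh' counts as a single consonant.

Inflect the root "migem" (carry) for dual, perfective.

Attach aspect perfective -ag → migemag.
Attach number dual -mav → migemagmav.
Apply vowel harmony: migemagmav → migemegmev.

migemegmev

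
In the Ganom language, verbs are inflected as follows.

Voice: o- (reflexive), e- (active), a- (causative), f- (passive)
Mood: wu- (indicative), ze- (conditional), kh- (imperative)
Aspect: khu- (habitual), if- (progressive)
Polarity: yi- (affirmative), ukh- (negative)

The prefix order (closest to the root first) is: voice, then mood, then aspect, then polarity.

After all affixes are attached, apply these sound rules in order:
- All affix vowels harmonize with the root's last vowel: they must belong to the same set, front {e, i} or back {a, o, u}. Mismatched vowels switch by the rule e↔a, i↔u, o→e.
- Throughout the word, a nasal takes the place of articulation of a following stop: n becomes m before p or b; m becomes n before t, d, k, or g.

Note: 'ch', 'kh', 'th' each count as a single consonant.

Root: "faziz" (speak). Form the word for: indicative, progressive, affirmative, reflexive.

Attach voice reflexive o- → ofaziz.
Attach mood indicative wu- → wuofaziz.
Attach aspect progressive if- → ifwuofaziz.
Attach polarity affirmative yi- → yiifwuofaziz.
Apply vowel harmony: yiifwuofaziz → yiifwiefaziz.
Nasal assimilation: no change.

yiifwiefaziz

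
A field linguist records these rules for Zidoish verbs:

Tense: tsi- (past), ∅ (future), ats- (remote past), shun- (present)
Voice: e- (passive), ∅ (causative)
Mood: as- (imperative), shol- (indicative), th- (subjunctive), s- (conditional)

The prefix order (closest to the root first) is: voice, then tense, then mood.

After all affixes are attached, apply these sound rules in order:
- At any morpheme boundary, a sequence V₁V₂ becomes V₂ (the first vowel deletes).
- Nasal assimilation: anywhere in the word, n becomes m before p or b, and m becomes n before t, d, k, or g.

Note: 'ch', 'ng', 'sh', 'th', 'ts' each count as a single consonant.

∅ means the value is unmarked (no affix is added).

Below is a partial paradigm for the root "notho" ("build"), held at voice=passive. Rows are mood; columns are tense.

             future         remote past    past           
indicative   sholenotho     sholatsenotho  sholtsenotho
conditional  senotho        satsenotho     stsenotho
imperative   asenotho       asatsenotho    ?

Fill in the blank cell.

Attach voice passive e- → enotho.
Attach tense past tsi- → tsienotho.
Attach mood imperative as- → astsienotho.
Apply vowel deletion: astsienotho → astsenotho.
Nasal assimilation: no change.

astsenotho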